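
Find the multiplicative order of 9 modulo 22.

5

By Lagrange's theorem, ord_22(9) divides φ(22) = φ(2)·φ(11) = 1·10 = 10 = 2 · 5.
Divisors of 10: 1, 2, 5, 10.
Check 9^d mod 22 for each divisor in increasing order:
9^1 ≡ 9 (mod 22)
9^2 ≡ 15 (mod 22)
9^5 ≡ 1 (mod 22) ✓
So ord_22(9) = 5.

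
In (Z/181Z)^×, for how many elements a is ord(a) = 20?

8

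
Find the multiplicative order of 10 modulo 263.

262

Since 10 ∈ (Z/263Z)^×, its order divides φ(263) = 263 − 1 = 262 = 2 · 131.
Divisors of 262: 1, 2, 131, 262.
Evaluate successive powers at the divisors of 262:
10^1 ≡ 10 (mod 263)
10^2 ≡ 100 (mod 263)
10^131 ≡ 262 (mod 263)
10^262 ≡ 1 (mod 263) ✓
Therefore the multiplicative order of 10 modulo 263 is 262.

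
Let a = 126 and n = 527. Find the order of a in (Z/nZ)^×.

80

By Lagrange's theorem, ord_527(126) divides φ(527) = φ(17·31) = (17−1)·(31−1) = 16·30 = 480 = 2^5 · 3 · 5.
Divisors of 480: 1, 2, 3, 4, 5, 6, 8, 10, 12, 15, 16, 20, 24, 30, 32, 40, 48, 60, 80, 96, 120, 160, 240, 480.
Check 126^d mod 527 for each divisor in increasing order:
126^1 ≡ 126
126^2 ≡ 66
126^3 ≡ 411
126^4 ≡ 140
126^5 ≡ 249
126^6 ≡ 281
126^8 ≡ 101
126^10 ≡ 342
126^12 ≡ 438
126^15 ≡ 311
126^16 ≡ 188
126^20 ≡ 497
126^24 ≡ 16
126^30 ≡ 280
126^32 ≡ 35
126^40 ≡ 373
126^48 ≡ 256
126^60 ≡ 404
126^80 ≡ 1
So ord_527(126) = 80.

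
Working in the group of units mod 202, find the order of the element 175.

ord(175) | φ(202) = φ(2)·φ(101) = 1·100 = 100 = 2^2 · 5^2.
Divisors of 100: 1, 2, 4, 5, 10, 20, 25, 50, 100.
Compute 175^d (mod 202) for the divisors d until we hit 1:
175^1 ≡ 175
175^2 ≡ 123
175^4 ≡ 181
175^5 ≡ 163
175^10 ≡ 107
175^20 ≡ 137
175^25 ≡ 111
175^50 ≡ 201
175^100 ≡ 1
The smallest such exponent is 100, so the order of 175 is 100.

100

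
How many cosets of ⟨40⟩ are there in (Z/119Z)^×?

ord(40) | φ(119) = φ(7·17) = (7−1)·(17−1) = 6·16 = 96 = 2^5 · 3.
Divisors of 96: 1, 2, 3, 4, 6, 8, 12, 16, 24, 32, 48, 96.
Test each divisor d:
40^1 ≡ 40 (mod 119)
40^2 ≡ 53 (mod 119)
40^3 ≡ 97 (mod 119)
40^4 ≡ 72 (mod 119)
40^6 ≡ 8 (mod 119)
40^8 ≡ 67 (mod 119)
40^12 ≡ 64 (mod 119)
40^16 ≡ 86 (mod 119)
40^24 ≡ 50 (mod 119)
40^32 ≡ 18 (mod 119)
40^48 ≡ 1 (mod 119) ✓
Thus |⟨40⟩| = ord(40) = 48.
Index = |(Z/119Z)^×| / |⟨40⟩| = 96 / 48 = 2.

2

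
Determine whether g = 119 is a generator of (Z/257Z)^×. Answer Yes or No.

φ(257) = 257 − 1 = 256 = 2^8.
Test 119^(256/q) mod 257 for each prime factor q of 256:
119^128 ≡ 256 (mod 257)  [q = 2: ≢ 1 ✓]
None equal 1, so ord_257(119) = 256: 119 is a primitive root.

Yes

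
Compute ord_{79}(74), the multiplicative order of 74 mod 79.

78

Since 74 ∈ (Z/79Z)^×, its order divides φ(79) = 79 − 1 = 78 = 2 · 3 · 13.
Divisors of 78: 1, 2, 3, 6, 13, 26, 39, 78.
Compute 74^d (mod 79) for the divisors d until we hit 1:
74^1 ≡ 74 (mod 79)
74^2 ≡ 25 (mod 79)
74^3 ≡ 33 (mod 79)
74^6 ≡ 62 (mod 79)
74^13 ≡ 56 (mod 79)
74^26 ≡ 55 (mod 79)
74^39 ≡ 78 (mod 79)
74^78 ≡ 1 (mod 79) ✓
Hence ord(74) = 78.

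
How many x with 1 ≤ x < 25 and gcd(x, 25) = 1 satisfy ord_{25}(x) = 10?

φ(25) = φ(5^2) = 5·(5−1) = 20 = 2^2 · 5.
(Z/25Z)^× is cyclic (|G| = 20); a cyclic group of order m has exactly φ(d) elements of each order d | m, and none otherwise.
10 = 2 · 5 divides 20, and φ(10) = 4.

4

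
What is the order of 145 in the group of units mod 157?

6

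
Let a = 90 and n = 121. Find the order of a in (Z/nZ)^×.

Since 90 ∈ (Z/121Z)^×, its order divides φ(121) = φ(11^2) = 11·(11−1) = 110 = 2 · 5 · 11.
Divisors of 110: 1, 2, 5, 10, 11, 22, 55, 110.
Evaluate successive powers at the divisors of 110:
90^1 ≡ 90
90^2 ≡ 114
90^5 ≡ 54
90^10 ≡ 12
90^11 ≡ 112
90^22 ≡ 81
90^55 ≡ 120
90^110 ≡ 1
So ord_121(90) = 110.

110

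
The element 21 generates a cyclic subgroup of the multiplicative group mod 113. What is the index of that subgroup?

1

Since 21 ∈ (Z/113Z)^×, its order divides φ(113) = 113 − 1 = 112 = 2^4 · 7.
Divisors of 112: 1, 2, 4, 7, 8, 14, 16, 28, 56, 112.
Test each divisor d:
21^1 ≡ 21 (mod 113)
21^2 ≡ 102 (mod 113)
21^4 ≡ 8 (mod 113)
21^7 ≡ 73 (mod 113)
21^8 ≡ 64 (mod 113)
21^14 ≡ 18 (mod 113)
21^16 ≡ 28 (mod 113)
21^28 ≡ 98 (mod 113)
21^56 ≡ 112 (mod 113)
21^112 ≡ 1 (mod 113) ✓
The order of 21 is 112, so the subgroup it generates has 112 elements.
[(Z/113Z)^× : ⟨21⟩] = 112/112 = 1.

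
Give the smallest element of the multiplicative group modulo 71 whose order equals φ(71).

φ(71) = 71 − 1 = 70 = 2 · 5 · 7.
Test candidates g = 2, 3, … against the prime factors q ∈ {2, 5, 7} of φ(71): g is a generator iff g^(70/q) ≢ 1 for every such q.
g = 2: 2^35 ≡ 1 — hits 1, so not a primitive root.
g = 3: 3^35 ≡ 1 — hits 1, so not a primitive root.
g = 4: 4^35 ≡ 1 — hits 1, so not a primitive root.
g = 5: 5^35 ≡ 1 — hits 1, so not a primitive root.
g = 6: 6^35 ≡ 1 — hits 1, so not a primitive root.
g = 7: 7^35 ≡ 70; 7^14 ≡ 54; 7^10 ≡ 45 — none is 1, so 7 is a primitive root.
So 7 is the smallest generator of (Z/71Z)^×.

7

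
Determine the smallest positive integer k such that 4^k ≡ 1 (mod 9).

3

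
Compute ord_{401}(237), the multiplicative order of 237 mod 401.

20

Since 237 ∈ (Z/401Z)^×, its order divides φ(401) = 401 − 1 = 400 = 2^4 · 5^2.
Divisors of 400: 1, 2, 4, 5, 8, 10, 16, 20, 25, 40, 50, 80, 100, 200, 400.
Evaluate successive powers at the divisors of 400:
237^1 ≡ 237
237^2 ≡ 29
237^4 ≡ 39
237^5 ≡ 20
237^8 ≡ 318
237^10 ≡ 400
237^16 ≡ 72
237^20 ≡ 1
The smallest such exponent is 20, so the order of 237 is 20.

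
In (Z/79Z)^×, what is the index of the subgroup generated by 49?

2

The order of 49 must divide φ(79) = 79 − 1 = 78 = 2 · 3 · 13.
Divisors of 78: 1, 2, 3, 6, 13, 26, 39, 78.
Compute 49^d (mod 79) for the divisors d until we hit 1:
49^1 ≡ 49
49^2 ≡ 31
49^3 ≡ 18
49^6 ≡ 8
49^13 ≡ 55
49^26 ≡ 23
49^39 ≡ 1
So ord_79(49) = 39, hence |⟨49⟩| = 39.
[(Z/79Z)^× : ⟨49⟩] = 78/39 = 2.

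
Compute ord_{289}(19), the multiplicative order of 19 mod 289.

By Lagrange's theorem, ord_289(19) divides φ(289) = φ(17^2) = 17·(17−1) = 272 = 2^4 · 17.
Divisors of 272: 1, 2, 4, 8, 16, 17, 34, 68, 136, 272.
Compute 19^d (mod 289) for the divisors d until we hit 1:
19^1 ≡ 19 (mod 289)
19^2 ≡ 72 (mod 289)
19^4 ≡ 271 (mod 289)
19^8 ≡ 35 (mod 289)
19^16 ≡ 69 (mod 289)
19^17 ≡ 155 (mod 289)
19^34 ≡ 38 (mod 289)
19^68 ≡ 288 (mod 289)
19^136 ≡ 1 (mod 289) ✓
The smallest such exponent is 136, so the order of 19 is 136.

136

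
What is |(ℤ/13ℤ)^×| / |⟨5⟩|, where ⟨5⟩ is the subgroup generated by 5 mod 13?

ord(5) | φ(13) = 13 − 1 = 12 = 2^2 · 3.
Divisors of 12: 1, 2, 3, 4, 6, 12.
Evaluate successive powers at the divisors of 12:
5^1 ≡ 5 (mod 13)
5^2 ≡ 12 (mod 13)
5^3 ≡ 8 (mod 13)
5^4 ≡ 1 (mod 13) ✓
Thus |⟨5⟩| = ord(5) = 4.
[(Z/13Z)^× : ⟨5⟩] = 12/4 = 3.

3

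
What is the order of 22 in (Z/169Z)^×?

3

Since 22 ∈ (Z/169Z)^×, its order divides φ(169) = φ(13^2) = 13·(13−1) = 156 = 2^2 · 3 · 13.
Divisors of 156: 1, 2, 3, 4, 6, 12, 13, 26, 39, 52, 78, 156.
Evaluate successive powers at the divisors of 156:
22^1 ≡ 22
22^2 ≡ 146
22^3 ≡ 1
Hence ord(22) = 3.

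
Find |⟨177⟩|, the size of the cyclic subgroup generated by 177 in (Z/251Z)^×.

250

ord(177) | φ(251) = 251 − 1 = 250 = 2 · 5^3.
Divisors of 250: 1, 2, 5, 10, 25, 50, 125, 250.
Test each divisor d:
177^1 ≡ 177
177^2 ≡ 205
177^5 ≡ 40
177^10 ≡ 94
177^25 ≡ 32
177^50 ≡ 20
177^125 ≡ 250
177^250 ≡ 1
So ord_251(177) = 250.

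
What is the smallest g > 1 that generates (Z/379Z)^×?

2

φ(379) = 379 − 1 = 378 = 2 · 3^3 · 7.
Test candidates g = 2, 3, … against the prime factors q ∈ {2, 3, 7} of φ(379): g is a generator iff g^(378/q) ≢ 1 for every such q.
g = 2: 2^189 ≡ 378; 2^126 ≡ 327; 2^54 ≡ 125 — none is 1, so 2 is a primitive root.
The smallest primitive root modulo 379 is 2.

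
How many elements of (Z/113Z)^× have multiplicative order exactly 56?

24

φ(113) = 113 − 1 = 112 = 2^4 · 7.
(Z/113Z)^× is cyclic (|G| = 112); a cyclic group of order m has exactly φ(d) elements of each order d | m, and none otherwise.
56 = 2^3 · 7 divides 112, and φ(56) = 24.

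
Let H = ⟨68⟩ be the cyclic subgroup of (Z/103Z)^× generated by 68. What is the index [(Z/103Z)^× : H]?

2

The order of 68 must divide φ(103) = 103 − 1 = 102 = 2 · 3 · 17.
Divisors of 102: 1, 2, 3, 6, 17, 34, 51, 102.
Evaluate successive powers at the divisors of 102:
68^1 ≡ 68 (mod 103)
68^2 ≡ 92 (mod 103)
68^3 ≡ 76 (mod 103)
68^6 ≡ 8 (mod 103)
68^17 ≡ 56 (mod 103)
68^34 ≡ 46 (mod 103)
68^51 ≡ 1 (mod 103) ✓
So ord_103(68) = 51, hence |⟨68⟩| = 51.
Index = |(Z/103Z)^×| / |⟨68⟩| = 102 / 51 = 2.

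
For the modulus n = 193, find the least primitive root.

φ(193) = 193 − 1 = 192 = 2^6 · 3.
Test candidates g = 2, 3, … against the prime factors q ∈ {2, 3} of φ(193): g is a generator iff g^(192/q) ≢ 1 for every such q.
g = 2: 2^96 ≡ 1 — hits 1, so not a primitive root.
g = 3: 3^96 ≡ 1 — hits 1, so not a primitive root.
g = 4: 4^96 ≡ 1 — hits 1, so not a primitive root.
g = 5: 5^96 ≡ 192; 5^64 ≡ 84 — none is 1, so 5 is a primitive root.
The smallest primitive root modulo 193 is 5.

5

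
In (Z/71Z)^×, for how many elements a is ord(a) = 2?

1

φ(71) = 71 − 1 = 70 = 2 · 5 · 7.
(Z/71Z)^× is cyclic (|G| = 70); a cyclic group of order m has exactly φ(d) elements of each order d | m, and none otherwise.
2 | 70, and φ(2) = 2 − 1 = 1.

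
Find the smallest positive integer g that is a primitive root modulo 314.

φ(314) = φ(2)·φ(157) = 1·156 = 156 = 2^2 · 3 · 13.
g is a primitive root iff g^(156/q) ≢ 1 (mod 314) for each prime q ∈ {2, 3, 13}.
g = 2: gcd(2, 314) = 2 > 1, not a unit — skip.
g = 3: 3^78 ≡ 1 — hits 1, so not a primitive root.
g = 4: gcd(4, 314) = 2 > 1, not a unit — skip.
g = 5: 5^78 ≡ 313; 5^52 ≡ 169; 5^12 ≡ 287 — none is 1, so 5 is a primitive root.
The smallest primitive root modulo 314 is 5.

5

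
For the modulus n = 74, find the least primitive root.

5

φ(74) = φ(2)·φ(37) = 1·36 = 36 = 2^2 · 3^2.
g is a primitive root iff g^(36/q) ≢ 1 (mod 74) for each prime q ∈ {2, 3}.
g = 2: gcd(2, 74) = 2 > 1, not a unit — skip.
g = 3: 3^18 ≡ 1 — hits 1, so not a primitive root.
g = 4: gcd(4, 74) = 2 > 1, not a unit — skip.
g = 5: 5^18 ≡ 73; 5^12 ≡ 47 — none is 1, so 5 is a primitive root.
The smallest primitive root modulo 74 is 5.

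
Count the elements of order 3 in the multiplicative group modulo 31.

φ(31) = 31 − 1 = 30 = 2 · 3 · 5.
(Z/31Z)^× is cyclic (|G| = 30); a cyclic group of order m has exactly φ(d) elements of each order d | m, and none otherwise.
3 | 30, and φ(3) = 3 − 1 = 2.

2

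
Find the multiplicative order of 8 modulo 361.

ord(8) | φ(361) = φ(19^2) = 19·(19−1) = 342 = 2 · 3^2 · 19.
Divisors of 342: 1, 2, 3, 6, 9, 18, 19, 38, 57, 114, 171, 342.
Evaluate successive powers at the divisors of 342:
8^1 ≡ 8 (mod 361)
8^2 ≡ 64 (mod 361)
8^3 ≡ 151 (mod 361)
8^6 ≡ 58 (mod 361)
8^9 ≡ 94 (mod 361)
8^18 ≡ 172 (mod 361)
8^19 ≡ 293 (mod 361)
8^38 ≡ 292 (mod 361)
8^57 ≡ 360 (mod 361)
8^114 ≡ 1 (mod 361) ✓
Hence ord(8) = 114.

114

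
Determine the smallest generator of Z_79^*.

3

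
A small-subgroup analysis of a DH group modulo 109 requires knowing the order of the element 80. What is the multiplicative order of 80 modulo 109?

27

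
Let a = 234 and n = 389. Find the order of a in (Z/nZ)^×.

388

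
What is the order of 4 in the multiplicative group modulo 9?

3

The order of 4 must divide φ(9) = φ(3^2) = 3·(3−1) = 6 = 2 · 3.
Divisors of 6: 1, 2, 3, 6.
Compute 4^d (mod 9) for the divisors d until we hit 1:
4^1 ≡ 4 (mod 9)
4^2 ≡ 7 (mod 9)
4^3 ≡ 1 (mod 9) ✓
The smallest such exponent is 3, so the order of 4 is 3.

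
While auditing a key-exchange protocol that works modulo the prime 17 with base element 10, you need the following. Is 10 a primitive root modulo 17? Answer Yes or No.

φ(17) = 17 − 1 = 16 = 2^4.
Test 10^(16/q) mod 17 for each prime factor q of 16:
10^8 ≡ 16 (mod 17)  [q = 2: ≢ 1 ✓]
Every test exponent gives a nontrivial residue, hence 10 generates the full group.

Yes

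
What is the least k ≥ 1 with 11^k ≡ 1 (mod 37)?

6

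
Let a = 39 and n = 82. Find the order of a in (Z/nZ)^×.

By Lagrange's theorem, ord_82(39) divides φ(82) = φ(2)·φ(41) = 1·40 = 40 = 2^3 · 5.
Divisors of 40: 1, 2, 4, 5, 8, 10, 20, 40.
Compute 39^d (mod 82) for the divisors d until we hit 1:
39^1 ≡ 39 (mod 82)
39^2 ≡ 45 (mod 82)
39^4 ≡ 57 (mod 82)
39^5 ≡ 9 (mod 82)
39^8 ≡ 51 (mod 82)
39^10 ≡ 81 (mod 82)
39^20 ≡ 1 (mod 82) ✓
So ord_82(39) = 20.

20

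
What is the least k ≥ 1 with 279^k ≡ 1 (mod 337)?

Since 279 ∈ (Z/337Z)^×, its order divides φ(337) = 337 − 1 = 336 = 2^4 · 3 · 7.
Divisors of 336: 1, 2, 3, 4, 6, 7, 8, 12, 14, 16, 21, 24, 28, 42, 48, 56, 84, 112, 168, 336.
Check 279^d mod 337 for each divisor in increasing order:
279^1 ≡ 279 (mod 337)
279^2 ≡ 331 (mod 337)
279^3 ≡ 11 (mod 337)
279^4 ≡ 36 (mod 337)
279^6 ≡ 121 (mod 337)
279^7 ≡ 59 (mod 337)
279^8 ≡ 285 (mod 337)
279^12 ≡ 150 (mod 337)
279^14 ≡ 111 (mod 337)
279^16 ≡ 8 (mod 337)
279^21 ≡ 146 (mod 337)
279^24 ≡ 258 (mod 337)
279^28 ≡ 189 (mod 337)
279^42 ≡ 85 (mod 337)
279^48 ≡ 175 (mod 337)
279^56 ≡ 336 (mod 337)
279^84 ≡ 148 (mod 337)
279^112 ≡ 1 (mod 337) ✓
Hence ord(279) = 112.

112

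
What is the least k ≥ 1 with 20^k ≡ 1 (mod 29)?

7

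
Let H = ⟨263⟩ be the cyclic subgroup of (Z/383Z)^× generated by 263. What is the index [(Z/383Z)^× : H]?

2

By Lagrange's theorem, ord_383(263) divides φ(383) = 383 − 1 = 382 = 2 · 191.
Divisors of 382: 1, 2, 191, 382.
Test each divisor d:
263^1 ≡ 263
263^2 ≡ 229
263^191 ≡ 1
The order of 263 is 191, so the subgroup it generates has 191 elements.
Index = |(Z/383Z)^×| / |⟨263⟩| = 382 / 191 = 2.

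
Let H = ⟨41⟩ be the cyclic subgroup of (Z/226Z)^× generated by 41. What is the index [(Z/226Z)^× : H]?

The order of 41 must divide φ(226) = φ(2)·φ(113) = 1·112 = 112 = 2^4 · 7.
Divisors of 112: 1, 2, 4, 7, 8, 14, 16, 28, 56, 112.
Test each divisor d:
41^1 ≡ 41 (mod 226)
41^2 ≡ 99 (mod 226)
41^4 ≡ 83 (mod 226)
41^7 ≡ 157 (mod 226)
41^8 ≡ 109 (mod 226)
41^14 ≡ 15 (mod 226)
41^16 ≡ 129 (mod 226)
41^28 ≡ 225 (mod 226)
41^56 ≡ 1 (mod 226) ✓
So ord_226(41) = 56, hence |⟨41⟩| = 56.
Index = |(Z/226Z)^×| / |⟨41⟩| = 112 / 56 = 2.

2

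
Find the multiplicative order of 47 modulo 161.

Since 47 ∈ (Z/161Z)^×, its order divides φ(161) = φ(7·23) = (7−1)·(23−1) = 6·22 = 132 = 2^2 · 3 · 11.
Divisors of 132: 1, 2, 3, 4, 6, 11, 12, 22, 33, 44, 66, 132.
Check 47^d mod 161 for each divisor in increasing order:
47^1 ≡ 47 (mod 161)
47^2 ≡ 116 (mod 161)
47^3 ≡ 139 (mod 161)
47^4 ≡ 93 (mod 161)
47^6 ≡ 1 (mod 161) ✓
Hence ord(47) = 6.

6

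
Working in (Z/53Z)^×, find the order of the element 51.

52

Since 51 ∈ (Z/53Z)^×, its order divides φ(53) = 53 − 1 = 52 = 2^2 · 13.
Divisors of 52: 1, 2, 4, 13, 26, 52.
Compute 51^d (mod 53) for the divisors d until we hit 1:
51^1 ≡ 51 (mod 53)
51^2 ≡ 4 (mod 53)
51^4 ≡ 16 (mod 53)
51^13 ≡ 23 (mod 53)
51^26 ≡ 52 (mod 53)
51^52 ≡ 1 (mod 53) ✓
The smallest such exponent is 52, so the order of 51 is 52.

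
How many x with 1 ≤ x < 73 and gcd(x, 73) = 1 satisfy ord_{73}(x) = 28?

0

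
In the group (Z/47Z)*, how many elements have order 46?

φ(47) = 47 − 1 = 46 = 2 · 23.
(Z/47Z)^× is cyclic (|G| = 46); a cyclic group of order m has exactly φ(d) elements of each order d | m, and none otherwise.
46 = 2 · 23 divides 46, and φ(46) = 22.

22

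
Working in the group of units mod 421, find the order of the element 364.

ord(364) | φ(421) = 421 − 1 = 420 = 2^2 · 3 · 5 · 7.
Divisors of 420: 1, 2, 3, 4, 5, 6, 7, 10, 12, 14, 15, 20, 21, 28, 30, 35, 42, 60, 70, 84, 105, 140, 210, 420.
Evaluate successive powers at the divisors of 420:
364^1 ≡ 364 (mod 421)
364^2 ≡ 302 (mod 421)
364^3 ≡ 47 (mod 421)
364^4 ≡ 268 (mod 421)
364^5 ≡ 301 (mod 421)
364^6 ≡ 104 (mod 421)
364^7 ≡ 387 (mod 421)
364^10 ≡ 86 (mod 421)
364^12 ≡ 291 (mod 421)
364^14 ≡ 314 (mod 421)
364^15 ≡ 205 (mod 421)
364^20 ≡ 239 (mod 421)
364^21 ≡ 270 (mod 421)
364^28 ≡ 82 (mod 421)
364^30 ≡ 346 (mod 421)
364^35 ≡ 159 (mod 421)
364^42 ≡ 67 (mod 421)
364^60 ≡ 152 (mod 421)
364^70 ≡ 21 (mod 421)
364^84 ≡ 279 (mod 421)
364^105 ≡ 392 (mod 421)
364^140 ≡ 20 (mod 421)
364^210 ≡ 420 (mod 421)
364^420 ≡ 1 (mod 421) ✓
So ord_421(364) = 420.

420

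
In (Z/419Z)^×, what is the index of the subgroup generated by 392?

The order of 392 must divide φ(419) = 419 − 1 = 418 = 2 · 11 · 19.
Divisors of 418: 1, 2, 11, 19, 22, 38, 209, 418.
Compute 392^d (mod 419) for the divisors d until we hit 1:
392^1 ≡ 392
392^2 ≡ 310
392^11 ≡ 359
392^19 ≡ 360
392^22 ≡ 248
392^38 ≡ 129
392^209 ≡ 418
392^418 ≡ 1
The order of 392 is 418, so the subgroup it generates has 418 elements.
[(Z/419Z)^× : ⟨392⟩] = 418/418 = 1.

1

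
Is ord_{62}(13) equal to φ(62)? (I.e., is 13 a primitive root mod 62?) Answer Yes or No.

Yes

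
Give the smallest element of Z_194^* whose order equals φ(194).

5

φ(194) = φ(2)·φ(97) = 1·96 = 96 = 2^5 · 3.
g is a primitive root iff g^(96/q) ≢ 1 (mod 194) for each prime q ∈ {2, 3}.
g = 2: gcd(2, 194) = 2 > 1, not a unit — skip.
g = 3: 3^48 ≡ 1 — hits 1, so not a primitive root.
g = 4: gcd(4, 194) = 2 > 1, not a unit — skip.
g = 5: 5^48 ≡ 193; 5^32 ≡ 35 — none is 1, so 5 is a primitive root.
So 5 is the smallest generator of (Z/194Z)^×.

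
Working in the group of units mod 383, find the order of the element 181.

ord(181) | φ(383) = 383 − 1 = 382 = 2 · 191.
Divisors of 382: 1, 2, 191, 382.
Test each divisor d:
181^1 ≡ 181
181^2 ≡ 206
181^191 ≡ 382
181^382 ≡ 1
Hence ord(181) = 382.

382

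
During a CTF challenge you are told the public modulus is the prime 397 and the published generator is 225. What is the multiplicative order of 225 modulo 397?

66

The order of 225 must divide φ(397) = 397 − 1 = 396 = 2^2 · 3^2 · 11.
Divisors of 396: 1, 2, 3, 4, 6, 9, 11, 12, 18, 22, 33, 36, 44, 66, 99, 132, 198, 396.
Check 225^d mod 397 for each divisor in increasing order:
225^1 ≡ 225
225^2 ≡ 206
225^3 ≡ 298
225^4 ≡ 354
225^6 ≡ 273
225^9 ≡ 366
225^11 ≡ 363
225^12 ≡ 290
225^18 ≡ 167
225^22 ≡ 362
225^33 ≡ 396
225^36 ≡ 99
225^44 ≡ 34
225^66 ≡ 1
The smallest such exponent is 66, so the order of 225 is 66.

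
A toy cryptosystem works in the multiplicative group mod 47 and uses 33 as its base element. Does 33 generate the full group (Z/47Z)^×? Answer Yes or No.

Yes

φ(47) = 47 − 1 = 46 = 2 · 23.
Test 33^(46/q) mod 47 for each prime factor q of 46:
33^23 ≡ 46 (mod 47)  [q = 2: ≢ 1 ✓]
33^2 ≡ 8 (mod 47)  [q = 23: ≢ 1 ✓]
Every test exponent gives a nontrivial residue, hence 33 generates the full group.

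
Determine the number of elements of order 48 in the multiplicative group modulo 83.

φ(83) = 83 − 1 = 82 = 2 · 41.
In a cyclic group of order 82, there are φ(d) elements of order d for each divisor d of 82, and zero for non-divisors.
Since 48 ∤ 82, the count is 0.

0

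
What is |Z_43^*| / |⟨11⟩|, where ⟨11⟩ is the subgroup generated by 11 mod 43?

6

Since 11 ∈ (Z/43Z)^×, its order divides φ(43) = 43 − 1 = 42 = 2 · 3 · 7.
Divisors of 42: 1, 2, 3, 6, 7, 14, 21, 42.
Compute 11^d (mod 43) for the divisors d until we hit 1:
11^1 ≡ 11 (mod 43)
11^2 ≡ 35 (mod 43)
11^3 ≡ 41 (mod 43)
11^6 ≡ 4 (mod 43)
11^7 ≡ 1 (mod 43) ✓
So ord_43(11) = 7, hence |⟨11⟩| = 7.
The index is φ(43) / ord(11) = 42 / 7 = 6.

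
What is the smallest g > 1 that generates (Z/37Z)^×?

2

φ(37) = 37 − 1 = 36 = 2^2 · 3^2.
g is a primitive root iff g^(36/q) ≢ 1 (mod 37) for each prime q ∈ {2, 3}.
g = 2: 2^18 ≡ 36; 2^12 ≡ 26 — none is 1, so 2 is a primitive root.
The smallest primitive root modulo 37 is 2.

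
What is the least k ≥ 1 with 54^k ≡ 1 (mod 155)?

10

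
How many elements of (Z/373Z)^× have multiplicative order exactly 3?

φ(373) = 373 − 1 = 372 = 2^2 · 3 · 31.
(Z/373Z)^× is cyclic (|G| = 372); a cyclic group of order m has exactly φ(d) elements of each order d | m, and none otherwise.
3 | 372, and φ(3) = 3 − 1 = 2.

2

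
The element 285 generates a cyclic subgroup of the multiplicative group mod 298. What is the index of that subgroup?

ord(285) | φ(298) = φ(2)·φ(149) = 1·148 = 148 = 2^2 · 37.
Divisors of 148: 1, 2, 4, 37, 74, 148.
Check 285^d mod 298 for each divisor in increasing order:
285^1 ≡ 285 (mod 298)
285^2 ≡ 169 (mod 298)
285^4 ≡ 251 (mod 298)
285^37 ≡ 193 (mod 298)
285^74 ≡ 297 (mod 298)
285^148 ≡ 1 (mod 298) ✓
The order of 285 is 148, so the subgroup it generates has 148 elements.
The index is φ(298) / ord(285) = 148 / 148 = 1.

1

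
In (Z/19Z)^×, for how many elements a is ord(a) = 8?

0

φ(19) = 19 − 1 = 18 = 2 · 3^2.
(Z/19Z)^× is cyclic (|G| = 18); a cyclic group of order m has exactly φ(d) elements of each order d | m, and none otherwise.
8 does not divide 18, so no element of (Z/19Z)^× has order 8.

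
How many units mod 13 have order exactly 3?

2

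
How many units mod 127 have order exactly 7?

φ(127) = 127 − 1 = 126 = 2 · 3^2 · 7.
(Z/127Z)^× is cyclic (|G| = 126); a cyclic group of order m has exactly φ(d) elements of each order d | m, and none otherwise.
7 | 126, and φ(7) = 7 − 1 = 6.

6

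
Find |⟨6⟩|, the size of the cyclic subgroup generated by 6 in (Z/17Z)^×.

ord(6) | φ(17) = 17 − 1 = 16 = 2^4.
Divisors of 16: 1, 2, 4, 8, 16.
Compute 6^d (mod 17) for the divisors d until we hit 1:
6^1 ≡ 6
6^2 ≡ 2
6^4 ≡ 4
6^8 ≡ 16
6^16 ≡ 1
Hence ord(6) = 16.

16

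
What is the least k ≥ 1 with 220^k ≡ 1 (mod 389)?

194

Since 220 ∈ (Z/389Z)^×, its order divides φ(389) = 389 − 1 = 388 = 2^2 · 97.
Divisors of 388: 1, 2, 4, 97, 194, 388.
Compute 220^d (mod 389) for the divisors d until we hit 1:
220^1 ≡ 220 (mod 389)
220^2 ≡ 164 (mod 389)
220^4 ≡ 55 (mod 389)
220^97 ≡ 388 (mod 389)
220^194 ≡ 1 (mod 389) ✓
Hence ord(220) = 194.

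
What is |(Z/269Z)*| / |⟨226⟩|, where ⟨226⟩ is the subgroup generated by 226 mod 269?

4

The order of 226 must divide φ(269) = 269 − 1 = 268 = 2^2 · 67.
Divisors of 268: 1, 2, 4, 67, 134, 268.
Check 226^d mod 269 for each divisor in increasing order:
226^1 ≡ 226 (mod 269)
226^2 ≡ 235 (mod 269)
226^4 ≡ 80 (mod 269)
226^67 ≡ 1 (mod 269) ✓
Thus |⟨226⟩| = ord(226) = 67.
Index = |(Z/269Z)^×| / |⟨226⟩| = 268 / 67 = 4.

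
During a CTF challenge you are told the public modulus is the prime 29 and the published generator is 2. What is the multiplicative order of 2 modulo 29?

28

ord(2) | φ(29) = 29 − 1 = 28 = 2^2 · 7.
Divisors of 28: 1, 2, 4, 7, 14, 28.
Evaluate successive powers at the divisors of 28:
2^1 ≡ 2 (mod 29)
2^2 ≡ 4 (mod 29)
2^4 ≡ 16 (mod 29)
2^7 ≡ 12 (mod 29)
2^14 ≡ 28 (mod 29)
2^28 ≡ 1 (mod 29) ✓
So ord_29(2) = 28.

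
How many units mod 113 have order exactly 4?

φ(113) = 113 − 1 = 112 = 2^4 · 7.
Since (Z/113Z)^× is cyclic of order 112, the number of elements of order d is φ(d) when d | 112 and 0 otherwise.
4 = 2^2 divides 112, and φ(4) = 2.

2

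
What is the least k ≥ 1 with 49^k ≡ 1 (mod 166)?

The order of 49 must divide φ(166) = φ(2)·φ(83) = 1·82 = 82 = 2 · 41.
Divisors of 82: 1, 2, 41, 82.
Check 49^d mod 166 for each divisor in increasing order:
49^1 ≡ 49
49^2 ≡ 77
49^41 ≡ 1
So ord_166(49) = 41.

41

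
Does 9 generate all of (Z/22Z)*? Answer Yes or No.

φ(22) = φ(2)·φ(11) = 1·10 = 10 = 2 · 5.
9 is a primitive root mod 22 iff 9^(φ(22)/q) ≢ 1 for every prime q | φ(22), i.e. q ∈ {2, 5}.
9^5 ≡ 1 (mod 22)  [q = 2: ≡ 1 ✗]
9^2 ≡ 15 (mod 22)  [q = 5: ≢ 1 ✓]
Since 9^5 ≡ 1, the order of 9 divides 5 < 10, so 9 is not a primitive root.

No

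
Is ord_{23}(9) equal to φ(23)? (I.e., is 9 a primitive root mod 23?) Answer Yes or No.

φ(23) = 23 − 1 = 22 = 2 · 11.
Test 9^(22/q) mod 23 for each prime factor q of 22:
9^11 ≡ 1 (mod 23)  [q = 2: ≡ 1 ✗]
9^2 ≡ 12 (mod 23)  [q = 11: ≢ 1 ✓]
Since 9^11 ≡ 1, the order of 9 divides 11 < 22, so 9 is not a primitive root.

No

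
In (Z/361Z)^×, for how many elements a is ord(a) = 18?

6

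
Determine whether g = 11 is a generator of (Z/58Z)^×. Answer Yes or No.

Yes

φ(58) = φ(2)·φ(29) = 1·28 = 28 = 2^2 · 7.
11 is a primitive root mod 58 iff 11^(φ(58)/q) ≢ 1 for every prime q | φ(58), i.e. q ∈ {2, 7}.
11^14 ≡ 57 (mod 58)  [q = 2: ≢ 1 ✓]
11^4 ≡ 25 (mod 58)  [q = 7: ≢ 1 ✓]
None equal 1, so ord_58(11) = 28: 11 is a primitive root.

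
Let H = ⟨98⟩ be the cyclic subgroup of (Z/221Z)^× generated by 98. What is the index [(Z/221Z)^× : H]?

Since 98 ∈ (Z/221Z)^×, its order divides φ(221) = φ(13·17) = (13−1)·(17−1) = 12·16 = 192 = 2^6 · 3.
Divisors of 192: 1, 2, 3, 4, 6, 8, 12, 16, 24, 32, 48, 64, 96, 192.
Evaluate successive powers at the divisors of 192:
98^1 ≡ 98 (mod 221)
98^2 ≡ 101 (mod 221)
98^3 ≡ 174 (mod 221)
98^4 ≡ 35 (mod 221)
98^6 ≡ 220 (mod 221)
98^8 ≡ 120 (mod 221)
98^12 ≡ 1 (mod 221) ✓
The order of 98 is 12, so the subgroup it generates has 12 elements.
The index is φ(221) / ord(98) = 192 / 12 = 16.

16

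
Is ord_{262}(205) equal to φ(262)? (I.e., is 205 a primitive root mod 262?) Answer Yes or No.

φ(262) = φ(2)·φ(131) = 1·130 = 130 = 2 · 5 · 13.
Test 205^(130/q) mod 262 for each prime factor q of 130:
205^65 ≡ 1 (mod 262)  [q = 2: ≡ 1 ✗]
205^26 ≡ 189 (mod 262)  [q = 5: ≢ 1 ✓]
205^10 ≡ 193 (mod 262)  [q = 13: ≢ 1 ✓]
The check at q = 2 fails, so 205 generates a proper subgroup.

No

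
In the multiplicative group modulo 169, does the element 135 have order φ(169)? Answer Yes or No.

No

φ(169) = φ(13^2) = 13·(13−1) = 156 = 2^2 · 3 · 13.
It suffices to check that the order of 135 is not a proper divisor of 156: compute 135^(156/q) for q ∈ {2, 3, 13}.
135^78 ≡ 168 (mod 169)  [q = 2: ≢ 1 ✓]
135^52 ≡ 1 (mod 169)  [q = 3: ≡ 1 ✗]
135^12 ≡ 157 (mod 169)  [q = 13: ≢ 1 ✓]
Since 135^52 ≡ 1, the order of 135 divides 52 < 156, so 135 is not a primitive root.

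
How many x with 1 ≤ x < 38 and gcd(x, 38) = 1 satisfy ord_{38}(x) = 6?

φ(38) = φ(2)·φ(19) = 1·18 = 18 = 2 · 3^2.
(Z/38Z)^× is cyclic (|G| = 18); a cyclic group of order m has exactly φ(d) elements of each order d | m, and none otherwise.
6 = 2 · 3 divides 18, and φ(6) = 2.

2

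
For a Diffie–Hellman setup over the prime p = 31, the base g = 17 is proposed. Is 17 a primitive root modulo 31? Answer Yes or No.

φ(31) = 31 − 1 = 30 = 2 · 3 · 5.
17 is a primitive root mod 31 iff 17^(φ(31)/q) ≢ 1 for every prime q | φ(31), i.e. q ∈ {2, 3, 5}.
17^15 ≡ 30 (mod 31)  [q = 2: ≢ 1 ✓]
17^10 ≡ 25 (mod 31)  [q = 3: ≢ 1 ✓]
17^6 ≡ 8 (mod 31)  [q = 5: ≢ 1 ✓]
None equal 1, so ord_31(17) = 30: 17 is a primitive root.

Yes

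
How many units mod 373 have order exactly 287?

φ(373) = 373 − 1 = 372 = 2^2 · 3 · 31.
In a cyclic group of order 372, there are φ(d) elements of order d for each divisor d of 372, and zero for non-divisors.
Since 287 ∤ 372, the count is 0.

0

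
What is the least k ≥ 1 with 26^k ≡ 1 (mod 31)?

6

The order of 26 must divide φ(31) = 31 − 1 = 30 = 2 · 3 · 5.
Divisors of 30: 1, 2, 3, 5, 6, 10, 15, 30.
Compute 26^d (mod 31) for the divisors d until we hit 1:
26^1 ≡ 26
26^2 ≡ 25
26^3 ≡ 30
26^5 ≡ 6
26^6 ≡ 1
So ord_31(26) = 6.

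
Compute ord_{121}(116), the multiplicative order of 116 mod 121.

By Lagrange's theorem, ord_121(116) divides φ(121) = φ(11^2) = 11·(11−1) = 110 = 2 · 5 · 11.
Divisors of 110: 1, 2, 5, 10, 11, 22, 55, 110.
Check 116^d mod 121 for each divisor in increasing order:
116^1 ≡ 116 (mod 121)
116^2 ≡ 25 (mod 121)
116^5 ≡ 21 (mod 121)
116^10 ≡ 78 (mod 121)
116^11 ≡ 94 (mod 121)
116^22 ≡ 3 (mod 121)
116^55 ≡ 120 (mod 121)
116^110 ≡ 1 (mod 121) ✓
Hence ord(116) = 110.

110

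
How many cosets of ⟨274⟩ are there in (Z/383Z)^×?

The order of 274 must divide φ(383) = 383 − 1 = 382 = 2 · 191.
Divisors of 382: 1, 2, 191, 382.
Check 274^d mod 383 for each divisor in increasing order:
274^1 ≡ 274 (mod 383)
274^2 ≡ 8 (mod 383)
274^191 ≡ 1 (mod 383) ✓
The order of 274 is 191, so the subgroup it generates has 191 elements.
The index is φ(383) / ord(274) = 382 / 191 = 2.

2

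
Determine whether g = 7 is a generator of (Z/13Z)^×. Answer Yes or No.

φ(13) = 13 − 1 = 12 = 2^2 · 3.
It suffices to check that the order of 7 is not a proper divisor of 12: compute 7^(12/q) for q ∈ {2, 3}.
7^6 ≡ 12 (mod 13)  [q = 2: ≢ 1 ✓]
7^4 ≡ 9 (mod 13)  [q = 3: ≢ 1 ✓]
Every test exponent gives a nontrivial residue, hence 7 generates the full group.

Yes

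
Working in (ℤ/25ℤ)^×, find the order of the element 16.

5

ord(16) | φ(25) = φ(5^2) = 5·(5−1) = 20 = 2^2 · 5.
Divisors of 20: 1, 2, 4, 5, 10, 20.
Evaluate successive powers at the divisors of 20:
16^1 ≡ 16
16^2 ≡ 6
16^4 ≡ 11
16^5 ≡ 1
Hence ord(16) = 5.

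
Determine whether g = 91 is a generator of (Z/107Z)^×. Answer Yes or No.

φ(107) = 107 − 1 = 106 = 2 · 53.
Test 91^(106/q) mod 107 for each prime factor q of 106:
91^53 ≡ 106 (mod 107)  [q = 2: ≢ 1 ✓]
91^2 ≡ 42 (mod 107)  [q = 53: ≢ 1 ✓]
All checks pass, so 91 has order 106 and is a primitive root modulo 107.

Yes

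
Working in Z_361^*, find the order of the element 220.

By Lagrange's theorem, ord_361(220) divides φ(361) = φ(19^2) = 19·(19−1) = 342 = 2 · 3^2 · 19.
Divisors of 342: 1, 2, 3, 6, 9, 18, 19, 38, 57, 114, 171, 342.
Compute 220^d (mod 361) for the divisors d until we hit 1:
220^1 ≡ 220
220^2 ≡ 26
220^3 ≡ 305
220^6 ≡ 248
220^9 ≡ 191
220^18 ≡ 20
220^19 ≡ 68
220^38 ≡ 292
220^57 ≡ 1
The smallest such exponent is 57, so the order of 220 is 57.

57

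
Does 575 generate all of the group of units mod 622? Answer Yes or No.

No

φ(622) = φ(2)·φ(311) = 1·310 = 310 = 2 · 5 · 31.
Test 575^(310/q) mod 622 for each prime factor q of 310:
575^155 ≡ 621 (mod 622)  [q = 2: ≢ 1 ✓]
575^62 ≡ 1 (mod 622)  [q = 5: ≡ 1 ✗]
575^10 ≡ 331 (mod 622)  [q = 31: ≢ 1 ✓]
Since 575^62 ≡ 1, the order of 575 divides 62 < 310, so 575 is not a primitive root.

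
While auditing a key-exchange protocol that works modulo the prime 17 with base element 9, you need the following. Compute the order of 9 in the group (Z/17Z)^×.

8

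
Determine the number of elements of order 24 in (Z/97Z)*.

8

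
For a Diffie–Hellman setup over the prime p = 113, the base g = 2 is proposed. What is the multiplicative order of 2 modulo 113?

28

By Lagrange's theorem, ord_113(2) divides φ(113) = 113 − 1 = 112 = 2^4 · 7.
Divisors of 112: 1, 2, 4, 7, 8, 14, 16, 28, 56, 112.
Check 2^d mod 113 for each divisor in increasing order:
2^1 ≡ 2 (mod 113)
2^2 ≡ 4 (mod 113)
2^4 ≡ 16 (mod 113)
2^7 ≡ 15 (mod 113)
2^8 ≡ 30 (mod 113)
2^14 ≡ 112 (mod 113)
2^16 ≡ 109 (mod 113)
2^28 ≡ 1 (mod 113) ✓
Hence ord(2) = 28.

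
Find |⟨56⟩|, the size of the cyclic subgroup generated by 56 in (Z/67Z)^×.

The order of 56 must divide φ(67) = 67 − 1 = 66 = 2 · 3 · 11.
Divisors of 66: 1, 2, 3, 6, 11, 22, 33, 66.
Compute 56^d (mod 67) for the divisors d until we hit 1:
56^1 ≡ 56 (mod 67)
56^2 ≡ 54 (mod 67)
56^3 ≡ 9 (mod 67)
56^6 ≡ 14 (mod 67)
56^11 ≡ 37 (mod 67)
56^22 ≡ 29 (mod 67)
56^33 ≡ 1 (mod 67) ✓
The smallest such exponent is 33, so the order of 56 is 33.

33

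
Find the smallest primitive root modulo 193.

5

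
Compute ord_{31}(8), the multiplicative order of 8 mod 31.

5

By Lagrange's theorem, ord_31(8) divides φ(31) = 31 − 1 = 30 = 2 · 3 · 5.
Divisors of 30: 1, 2, 3, 5, 6, 10, 15, 30.
Test each divisor d:
8^1 ≡ 8 (mod 31)
8^2 ≡ 2 (mod 31)
8^3 ≡ 16 (mod 31)
8^5 ≡ 1 (mod 31) ✓
The smallest such exponent is 5, so the order of 8 is 5.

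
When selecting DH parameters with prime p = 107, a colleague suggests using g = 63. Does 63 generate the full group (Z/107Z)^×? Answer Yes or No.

Yes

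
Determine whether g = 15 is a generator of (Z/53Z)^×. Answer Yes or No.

No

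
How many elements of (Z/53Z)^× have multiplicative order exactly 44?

φ(53) = 53 − 1 = 52 = 2^2 · 13.
(Z/53Z)^× is cyclic (|G| = 52); a cyclic group of order m has exactly φ(d) elements of each order d | m, and none otherwise.
44 does not divide 52, so no element of (Z/53Z)^× has order 44.

0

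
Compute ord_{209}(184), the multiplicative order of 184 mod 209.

90

The order of 184 must divide φ(209) = φ(11·19) = (11−1)·(19−1) = 10·18 = 180 = 2^2 · 3^2 · 5.
Divisors of 180: 1, 2, 3, 4, 5, 6, 9, 10, 12, 15, 18, 20, 30, 36, 45, 60, 90, 180.
Compute 184^d (mod 209) for the divisors d until we hit 1:
184^1 ≡ 184 (mod 209)
184^2 ≡ 207 (mod 209)
184^3 ≡ 50 (mod 209)
184^4 ≡ 4 (mod 209)
184^5 ≡ 109 (mod 209)
184^6 ≡ 201 (mod 209)
184^9 ≡ 18 (mod 209)
184^10 ≡ 177 (mod 209)
184^12 ≡ 64 (mod 209)
184^15 ≡ 65 (mod 209)
184^18 ≡ 115 (mod 209)
184^20 ≡ 188 (mod 209)
184^30 ≡ 45 (mod 209)
184^36 ≡ 58 (mod 209)
184^45 ≡ 208 (mod 209)
184^60 ≡ 144 (mod 209)
184^90 ≡ 1 (mod 209) ✓
Therefore the multiplicative order of 184 modulo 209 is 90.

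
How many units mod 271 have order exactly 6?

2

φ(271) = 271 − 1 = 270 = 2 · 3^3 · 5.
(Z/271Z)^× is cyclic (|G| = 270); a cyclic group of order m has exactly φ(d) elements of each order d | m, and none otherwise.
6 = 2 · 3 divides 270, and φ(6) = 2.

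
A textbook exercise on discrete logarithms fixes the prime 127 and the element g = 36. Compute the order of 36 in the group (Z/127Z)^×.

63

Since 36 ∈ (Z/127Z)^×, its order divides φ(127) = 127 − 1 = 126 = 2 · 3^2 · 7.
Divisors of 126: 1, 2, 3, 6, 7, 9, 14, 18, 21, 42, 63, 126.
Test each divisor d:
36^1 ≡ 36 (mod 127)
36^2 ≡ 26 (mod 127)
36^3 ≡ 47 (mod 127)
36^6 ≡ 50 (mod 127)
36^7 ≡ 22 (mod 127)
36^9 ≡ 64 (mod 127)
36^14 ≡ 103 (mod 127)
36^18 ≡ 32 (mod 127)
36^21 ≡ 107 (mod 127)
36^42 ≡ 19 (mod 127)
36^63 ≡ 1 (mod 127) ✓
Hence ord(36) = 63.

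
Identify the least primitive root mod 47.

φ(47) = 47 − 1 = 46 = 2 · 23.
g is a primitive root iff g^(46/q) ≢ 1 (mod 47) for each prime q ∈ {2, 23}.
g = 2: 2^23 ≡ 1 — hits 1, so not a primitive root.
g = 3: 3^23 ≡ 1 — hits 1, so not a primitive root.
g = 4: 4^23 ≡ 1 — hits 1, so not a primitive root.
g = 5: 5^23 ≡ 46; 5^2 ≡ 25 — none is 1, so 5 is a primitive root.
So 5 is the smallest generator of (Z/47Z)^×.

5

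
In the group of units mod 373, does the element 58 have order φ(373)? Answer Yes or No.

No

φ(373) = 373 − 1 = 372 = 2^2 · 3 · 31.
58 is a primitive root mod 373 iff 58^(φ(373)/q) ≢ 1 for every prime q | φ(373), i.e. q ∈ {2, 3, 31}.
58^186 ≡ 372 (mod 373)  [q = 2: ≢ 1 ✓]
58^124 ≡ 1 (mod 373)  [q = 3: ≡ 1 ✗]
58^12 ≡ 154 (mod 373)  [q = 31: ≢ 1 ✓]
The check at q = 3 fails, so 58 generates a proper subgroup.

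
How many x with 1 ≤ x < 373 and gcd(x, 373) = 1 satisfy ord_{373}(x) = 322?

0

φ(373) = 373 − 1 = 372 = 2^2 · 3 · 31.
Since (Z/373Z)^× is cyclic of order 372, the number of elements of order d is φ(d) when d | 372 and 0 otherwise.
Here 372 is not a multiple of 322, so there are no elements of order 322.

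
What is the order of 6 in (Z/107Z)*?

106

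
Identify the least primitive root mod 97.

5

φ(97) = 97 − 1 = 96 = 2^5 · 3.
Test candidates g = 2, 3, … against the prime factors q ∈ {2, 3} of φ(97): g is a generator iff g^(96/q) ≢ 1 for every such q.
g = 2: 2^48 ≡ 1 — hits 1, so not a primitive root.
g = 3: 3^48 ≡ 1 — hits 1, so not a primitive root.
g = 4: 4^48 ≡ 1 — hits 1, so not a primitive root.
g = 5: 5^48 ≡ 96; 5^32 ≡ 35 — none is 1, so 5 is a primitive root.
So 5 is the smallest generator of (Z/97Z)^×.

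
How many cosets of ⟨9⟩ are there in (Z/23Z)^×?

2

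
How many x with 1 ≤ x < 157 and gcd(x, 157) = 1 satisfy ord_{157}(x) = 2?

1

φ(157) = 157 − 1 = 156 = 2^2 · 3 · 13.
In a cyclic group of order 156, there are φ(d) elements of order d for each divisor d of 156, and zero for non-divisors.
2 | 156, and φ(2) = 2 − 1 = 1.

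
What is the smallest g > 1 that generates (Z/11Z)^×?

2

φ(11) = 11 − 1 = 10 = 2 · 5.
Test candidates g = 2, 3, … against the prime factors q ∈ {2, 5} of φ(11): g is a generator iff g^(10/q) ≢ 1 for every such q.
g = 2: 2^5 ≡ 10; 2^2 ≡ 4 — none is 1, so 2 is a primitive root.
The smallest primitive root modulo 11 is 2.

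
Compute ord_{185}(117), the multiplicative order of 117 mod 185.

4

The order of 117 must divide φ(185) = φ(5·37) = (5−1)·(37−1) = 4·36 = 144 = 2^4 · 3^2.
Divisors of 144: 1, 2, 3, 4, 6, 8, 9, 12, 16, 18, 24, 36, 48, 72, 144.
Compute 117^d (mod 185) for the divisors d until we hit 1:
117^1 ≡ 117
117^2 ≡ 184
117^3 ≡ 68
117^4 ≡ 1
The smallest such exponent is 4, so the order of 117 is 4.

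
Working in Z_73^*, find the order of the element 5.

ord(5) | φ(73) = 73 − 1 = 72 = 2^3 · 3^2.
Divisors of 72: 1, 2, 3, 4, 6, 8, 9, 12, 18, 24, 36, 72.
Test each divisor d:
5^1 ≡ 5 (mod 73)
5^2 ≡ 25 (mod 73)
5^3 ≡ 52 (mod 73)
5^4 ≡ 41 (mod 73)
5^6 ≡ 3 (mod 73)
5^8 ≡ 2 (mod 73)
5^9 ≡ 10 (mod 73)
5^12 ≡ 9 (mod 73)
5^18 ≡ 27 (mod 73)
5^24 ≡ 8 (mod 73)
5^36 ≡ 72 (mod 73)
5^72 ≡ 1 (mod 73) ✓
Therefore the multiplicative order of 5 modulo 73 is 72.

72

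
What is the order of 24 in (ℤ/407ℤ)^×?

ord(24) | φ(407) = φ(11·37) = (11−1)·(37−1) = 10·36 = 360 = 2^3 · 3^2 · 5.
Divisors of 360: 1, 2, 3, 4, 5, 6, 8, 9, 10, 12, 15, 18, 20, 24, 30, 36, 40, 45, 60, 72, 90, 120, 180, 360.
Evaluate successive powers at the divisors of 360:
24^1 ≡ 24 (mod 407)
24^2 ≡ 169 (mod 407)
24^3 ≡ 393 (mod 407)
24^4 ≡ 71 (mod 407)
24^5 ≡ 76 (mod 407)
24^6 ≡ 196 (mod 407)
24^8 ≡ 157 (mod 407)
24^9 ≡ 105 (mod 407)
24^10 ≡ 78 (mod 407)
24^12 ≡ 158 (mod 407)
24^15 ≡ 230 (mod 407)
24^18 ≡ 36 (mod 407)
24^20 ≡ 386 (mod 407)
24^24 ≡ 137 (mod 407)
24^30 ≡ 397 (mod 407)
24^36 ≡ 75 (mod 407)
24^40 ≡ 34 (mod 407)
24^45 ≡ 142 (mod 407)
24^60 ≡ 100 (mod 407)
24^72 ≡ 334 (mod 407)
24^90 ≡ 221 (mod 407)
24^120 ≡ 232 (mod 407)
24^180 ≡ 1 (mod 407) ✓
So ord_407(24) = 180.

180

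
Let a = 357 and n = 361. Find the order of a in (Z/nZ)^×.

342

ord(357) | φ(361) = φ(19^2) = 19·(19−1) = 342 = 2 · 3^2 · 19.
Divisors of 342: 1, 2, 3, 6, 9, 18, 19, 38, 57, 114, 171, 342.
Test each divisor d:
357^1 ≡ 357
357^2 ≡ 16
357^3 ≡ 297
357^6 ≡ 125
357^9 ≡ 303
357^18 ≡ 115
357^19 ≡ 262
357^38 ≡ 54
357^57 ≡ 69
357^114 ≡ 68
357^171 ≡ 360
357^342 ≡ 1
Therefore the multiplicative order of 357 modulo 361 is 342.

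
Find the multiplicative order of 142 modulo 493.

112

Since 142 ∈ (Z/493Z)^×, its order divides φ(493) = φ(17·29) = (17−1)·(29−1) = 16·28 = 448 = 2^6 · 7.
Divisors of 448: 1, 2, 4, 7, 8, 14, 16, 28, 32, 56, 64, 112, 224, 448.
Evaluate successive powers at the divisors of 448:
142^1 ≡ 142
142^2 ≡ 444
142^4 ≡ 429
142^7 ≡ 133
142^8 ≡ 152
142^14 ≡ 434
142^16 ≡ 426
142^28 ≡ 30
142^32 ≡ 52
142^56 ≡ 407
142^64 ≡ 239
142^112 ≡ 1
Therefore the multiplicative order of 142 modulo 493 is 112.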